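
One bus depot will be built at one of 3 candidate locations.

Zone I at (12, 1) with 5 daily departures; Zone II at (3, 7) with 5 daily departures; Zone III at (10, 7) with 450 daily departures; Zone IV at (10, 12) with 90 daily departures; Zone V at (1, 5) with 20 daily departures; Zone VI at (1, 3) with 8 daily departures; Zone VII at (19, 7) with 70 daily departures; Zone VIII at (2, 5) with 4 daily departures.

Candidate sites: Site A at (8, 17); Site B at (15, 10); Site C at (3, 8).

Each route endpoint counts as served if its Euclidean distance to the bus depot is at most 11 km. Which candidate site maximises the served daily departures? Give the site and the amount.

Coverage radius r = 11 km; a point is covered iff (Δx)²+(Δy)² ≤ 11² = 121.
  Site A (8, 17): covers {Zone III, Zone IV} → 540
  Site B (15, 10): covers {Zone I, Zone III, Zone IV, Zone VII} → 615
  Site C (3, 8): covers {Zone II, Zone III, Zone IV, Zone V, Zone VI, Zone VIII} → 577
Maximum coverage at Site B: 615 daily departures.

Site B, covering 615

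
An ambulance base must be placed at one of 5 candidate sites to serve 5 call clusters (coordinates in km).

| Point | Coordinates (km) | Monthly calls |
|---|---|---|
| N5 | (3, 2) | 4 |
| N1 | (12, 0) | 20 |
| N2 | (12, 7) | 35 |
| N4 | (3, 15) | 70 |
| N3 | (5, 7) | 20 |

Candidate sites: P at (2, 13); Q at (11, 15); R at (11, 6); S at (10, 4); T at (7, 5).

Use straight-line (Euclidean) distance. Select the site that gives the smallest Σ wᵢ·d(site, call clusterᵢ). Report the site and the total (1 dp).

Total weighted distance at each candidate:
  P (2, 13): total = 1071.1
  Q (11, 15): total = 1403.9
  R (11, 6): total = 1171.5
  S (10, 4): total = 1274.1
  T (7, 5): total = 1160.4
Minimum is at P with total 1071.1 km.

P, total 1071.1 km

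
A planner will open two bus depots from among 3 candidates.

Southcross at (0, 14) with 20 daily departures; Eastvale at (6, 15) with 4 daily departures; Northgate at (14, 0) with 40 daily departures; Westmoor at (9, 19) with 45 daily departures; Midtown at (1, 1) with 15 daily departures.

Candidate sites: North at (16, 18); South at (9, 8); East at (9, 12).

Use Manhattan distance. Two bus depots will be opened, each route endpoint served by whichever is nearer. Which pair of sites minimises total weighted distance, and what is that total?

{South, East}, total 1304

Evaluate every pair (each demand assigned to the nearer of the two):
  {South, East}: total = 1304
  {North, South}: total = 1445
  {North, East}: total = 1524
Best pair: {South, East} with total 1304.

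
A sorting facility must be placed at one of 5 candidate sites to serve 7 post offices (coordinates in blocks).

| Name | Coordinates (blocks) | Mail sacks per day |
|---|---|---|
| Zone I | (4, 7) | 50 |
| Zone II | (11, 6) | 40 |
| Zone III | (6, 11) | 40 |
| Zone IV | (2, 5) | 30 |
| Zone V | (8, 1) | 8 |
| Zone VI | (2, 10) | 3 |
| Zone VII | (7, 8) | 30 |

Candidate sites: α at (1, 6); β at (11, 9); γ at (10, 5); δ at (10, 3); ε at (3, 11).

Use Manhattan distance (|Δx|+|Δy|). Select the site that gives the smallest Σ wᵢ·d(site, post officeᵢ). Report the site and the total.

γ, total 1387 blocks

Total weighted distance at each candidate:
  α (1, 6): total = 1411
  β (11, 9): total = 1508
  γ (10, 5): total = 1387
  δ (10, 3): total = 1757
  ε (3, 11): total = 1436
Minimum is at γ with total 1387 blocks.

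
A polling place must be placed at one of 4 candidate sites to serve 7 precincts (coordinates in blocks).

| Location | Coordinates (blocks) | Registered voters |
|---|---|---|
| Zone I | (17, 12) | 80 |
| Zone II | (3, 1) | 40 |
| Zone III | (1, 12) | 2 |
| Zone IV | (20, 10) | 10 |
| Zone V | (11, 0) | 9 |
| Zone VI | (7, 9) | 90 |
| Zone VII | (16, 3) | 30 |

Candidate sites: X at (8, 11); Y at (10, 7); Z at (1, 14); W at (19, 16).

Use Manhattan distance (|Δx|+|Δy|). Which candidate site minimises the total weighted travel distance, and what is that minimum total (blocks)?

X, total 2422 blocks

Total weighted distance at each candidate:
  X (8, 11): total = 2422
  Y (10, 7): total = 2460
  Z (1, 14): total = 4260
  W (19, 16): total = 4240
Minimum is at X with total 2422 blocks.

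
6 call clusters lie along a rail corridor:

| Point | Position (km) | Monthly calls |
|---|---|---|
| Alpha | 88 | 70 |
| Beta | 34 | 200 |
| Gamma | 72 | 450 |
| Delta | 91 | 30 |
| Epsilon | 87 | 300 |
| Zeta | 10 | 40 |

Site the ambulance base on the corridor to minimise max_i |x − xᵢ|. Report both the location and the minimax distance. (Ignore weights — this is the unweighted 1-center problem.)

The 1-center on a line is the midpoint of the two extreme points: leftmost at 10, rightmost at 91.
Optimal location = (10 + 91)/2 = 50.5; maximum distance = (91 − 10)/2 = 40.5.

location 50.5, max distance 40.5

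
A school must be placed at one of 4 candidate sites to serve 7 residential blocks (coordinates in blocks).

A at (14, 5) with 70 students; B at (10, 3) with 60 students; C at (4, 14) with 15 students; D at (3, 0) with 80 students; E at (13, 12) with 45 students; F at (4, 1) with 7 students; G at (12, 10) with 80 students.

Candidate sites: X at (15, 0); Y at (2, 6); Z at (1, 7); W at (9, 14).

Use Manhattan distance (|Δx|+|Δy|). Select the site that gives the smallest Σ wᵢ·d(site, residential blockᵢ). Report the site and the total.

Total weighted distance at each candidate:
  X (15, 0): total = 3989
  Y (2, 6): total = 4214
  Z (1, 7): total = 4648
  W (9, 14): total = 4331
Minimum is at X with total 3989 blocks.

X, total 3989 blocks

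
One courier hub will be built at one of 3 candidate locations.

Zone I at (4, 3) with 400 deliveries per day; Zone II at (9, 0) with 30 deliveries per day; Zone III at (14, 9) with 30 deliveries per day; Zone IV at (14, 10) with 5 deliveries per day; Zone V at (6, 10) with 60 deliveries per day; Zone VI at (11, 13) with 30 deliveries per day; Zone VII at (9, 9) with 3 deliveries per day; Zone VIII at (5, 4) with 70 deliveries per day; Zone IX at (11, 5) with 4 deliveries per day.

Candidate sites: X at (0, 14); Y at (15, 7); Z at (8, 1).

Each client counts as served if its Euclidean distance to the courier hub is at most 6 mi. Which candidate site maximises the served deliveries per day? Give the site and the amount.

Z, covering 504

Coverage radius r = 6 mi; a point is covered iff (Δx)²+(Δy)² ≤ 6² = 36.
  X (0, 14): covers {none} → 0
  Y (15, 7): covers {Zone III, Zone IV, Zone IX} → 39
  Z (8, 1): covers {Zone I, Zone II, Zone VIII, Zone IX} → 504
Maximum coverage at Z: 504 deliveries per day.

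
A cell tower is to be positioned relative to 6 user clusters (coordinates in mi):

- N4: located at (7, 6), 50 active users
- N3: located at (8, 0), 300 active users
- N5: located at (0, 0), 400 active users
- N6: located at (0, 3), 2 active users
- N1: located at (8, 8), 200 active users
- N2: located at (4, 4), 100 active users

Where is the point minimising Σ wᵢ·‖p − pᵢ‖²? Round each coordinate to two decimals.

The minimiser of Σwᵢ‖p−pᵢ‖² is the weighted centroid p* = (Σwᵢpᵢ)/(Σwᵢ).
Σwᵢ = 1052.
Σwᵢxᵢ = 50·7 + 300·8 + 400·0 + 2·0 + 200·8 + 100·4 = 4750.
Σwᵢyᵢ = 50·6 + 300·0 + 400·0 + 2·3 + 200·8 + 100·4 = 2306.
x* = 4750/1052 = 4.52, y* = 2306/1052 = 2.19.

(4.52, 2.19)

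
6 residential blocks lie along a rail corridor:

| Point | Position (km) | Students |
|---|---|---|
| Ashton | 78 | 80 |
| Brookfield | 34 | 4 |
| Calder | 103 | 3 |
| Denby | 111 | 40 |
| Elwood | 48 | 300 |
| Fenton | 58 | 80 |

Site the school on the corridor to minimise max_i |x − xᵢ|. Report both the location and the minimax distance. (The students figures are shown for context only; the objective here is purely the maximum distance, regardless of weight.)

The 1-center on a line is the midpoint of the two extreme points: leftmost at 34, rightmost at 111.
Optimal location = (34 + 111)/2 = 72.5; maximum distance = (111 − 34)/2 = 38.5.

location 72.5, max distance 38.5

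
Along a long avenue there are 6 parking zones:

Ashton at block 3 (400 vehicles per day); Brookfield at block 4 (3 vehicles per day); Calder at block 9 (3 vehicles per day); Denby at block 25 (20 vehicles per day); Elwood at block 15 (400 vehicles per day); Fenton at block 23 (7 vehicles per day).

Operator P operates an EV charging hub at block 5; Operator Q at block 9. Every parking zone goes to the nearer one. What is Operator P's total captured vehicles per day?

The indifferent point is the midpoint (5+9)/2 = 7; parking zones left of it (closer to Operator P at 5) go to Operator P, those right go to Operator Q.
  Ashton at 3 (w=400) → Operator P
  Brookfield at 4 (w=3) → Operator P
  Calder at 9 (w=3) → Operator Q
  Elwood at 15 (w=400) → Operator Q
  Fenton at 23 (w=7) → Operator Q
  Denby at 25 (w=20) → Operator Q
Operator P captures 403; Operator Q captures 430.

403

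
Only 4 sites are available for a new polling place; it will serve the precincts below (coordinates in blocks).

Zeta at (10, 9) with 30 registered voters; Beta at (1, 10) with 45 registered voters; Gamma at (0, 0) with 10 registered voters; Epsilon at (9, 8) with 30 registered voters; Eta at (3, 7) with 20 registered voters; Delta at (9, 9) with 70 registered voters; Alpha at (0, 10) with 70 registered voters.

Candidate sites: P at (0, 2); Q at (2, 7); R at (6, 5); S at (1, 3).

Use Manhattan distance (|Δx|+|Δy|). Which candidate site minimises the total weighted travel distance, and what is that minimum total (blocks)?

Total weighted distance at each candidate:
  P (0, 2): total = 3225
  Q (2, 7): total = 1810
  R (6, 5): total = 2340
  S (1, 3): total = 2855
Minimum is at Q with total 1810 blocks.

Q, total 1810 blocks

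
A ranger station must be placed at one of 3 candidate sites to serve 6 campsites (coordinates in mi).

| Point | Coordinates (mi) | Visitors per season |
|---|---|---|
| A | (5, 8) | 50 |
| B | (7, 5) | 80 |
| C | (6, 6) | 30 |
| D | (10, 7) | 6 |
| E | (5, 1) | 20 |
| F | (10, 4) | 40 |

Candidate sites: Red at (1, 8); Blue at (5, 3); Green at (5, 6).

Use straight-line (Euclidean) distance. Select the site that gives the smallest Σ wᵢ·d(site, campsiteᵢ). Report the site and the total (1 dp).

Total weighted distance at each candidate:
  Red (1, 8): total = 1507.7
  Blue (5, 3): total = 853.5
  Green (5, 6): total = 654.9
Minimum is at Green with total 654.9 mi.

Green, total 654.9 mi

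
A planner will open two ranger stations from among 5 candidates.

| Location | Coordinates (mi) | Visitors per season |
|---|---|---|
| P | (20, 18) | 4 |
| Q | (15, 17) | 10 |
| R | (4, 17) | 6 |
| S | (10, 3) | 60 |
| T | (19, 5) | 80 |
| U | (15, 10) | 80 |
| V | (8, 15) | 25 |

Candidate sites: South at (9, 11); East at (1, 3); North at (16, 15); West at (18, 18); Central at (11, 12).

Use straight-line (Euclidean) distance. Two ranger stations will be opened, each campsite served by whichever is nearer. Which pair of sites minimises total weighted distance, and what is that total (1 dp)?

{South, North}, total 1919.2

Evaluate every pair (each demand assigned to the nearer of the two):
  {South, North}: total = 1919.2
  {North, Central}: total = 1936.4
  {West, Central}: total = 1948.8
  {South, Central}: total = 1949.2
  {East, Central}: total = 2013.2
  {South, West}: total = 2092.9
  {East, North}: total = 2098.5
  {South, East}: total = 2190.3
  {North, West}: total = 2351.5
  {East, West}: total = 2651.4
Best pair: {South, North} with total 1919.2.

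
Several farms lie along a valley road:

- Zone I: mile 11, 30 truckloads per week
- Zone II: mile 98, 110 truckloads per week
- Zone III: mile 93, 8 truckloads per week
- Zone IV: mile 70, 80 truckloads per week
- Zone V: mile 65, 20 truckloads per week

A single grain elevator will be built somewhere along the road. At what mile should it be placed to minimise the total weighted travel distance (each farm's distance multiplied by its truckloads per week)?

For a sum of weighted absolute distances on a line, the optimum is the weighted median (not the mean). Total weight W = 248; half-weight = 124.
Sort by position and accumulate weight:
  mile 11 (Zone I, w=30) → cum 30
  mile 65 (Zone V, w=20) → cum 50
  mile 70 (Zone IV, w=80) → cum 130  ≥ 124 → median here
  mile 93 (Zone III, w=8) → cum 138
  mile 98 (Zone II, w=110) → cum 248
Optimal location: mile 70.

x = 70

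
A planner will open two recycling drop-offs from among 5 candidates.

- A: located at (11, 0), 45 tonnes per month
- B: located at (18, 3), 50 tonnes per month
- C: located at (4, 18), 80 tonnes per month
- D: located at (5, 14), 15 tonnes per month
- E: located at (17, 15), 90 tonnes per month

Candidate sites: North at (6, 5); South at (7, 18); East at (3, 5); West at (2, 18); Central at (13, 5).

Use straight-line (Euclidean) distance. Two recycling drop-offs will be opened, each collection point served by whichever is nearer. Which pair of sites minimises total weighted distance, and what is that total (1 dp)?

{West, Central}, total 1715.9

Evaluate every pair (each demand assigned to the nearer of the two):
  {West, Central}: total = 1715.9
  {South, Central}: total = 1758.3
  {North, South}: total = 2173.2
  {South, East}: total = 2427.9
  {North, West}: total = 2499.4
  {East, Central}: total = 2662.3
  {North, Central}: total = 2669.0
  {East, West}: total = 2792.9
  {South, West}: total = 2926.5
  {North, East}: total = 3443.3
Best pair: {West, Central} with total 1715.9.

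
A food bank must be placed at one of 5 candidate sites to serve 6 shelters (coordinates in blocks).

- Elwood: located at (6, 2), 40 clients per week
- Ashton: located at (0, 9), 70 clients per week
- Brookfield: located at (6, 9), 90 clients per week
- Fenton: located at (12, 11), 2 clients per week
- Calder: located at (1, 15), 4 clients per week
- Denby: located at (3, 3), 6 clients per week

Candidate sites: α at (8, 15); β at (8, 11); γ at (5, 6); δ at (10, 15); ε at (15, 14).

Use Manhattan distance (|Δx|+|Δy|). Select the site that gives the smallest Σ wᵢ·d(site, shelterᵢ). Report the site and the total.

γ, total 1226 blocks

Total weighted distance at each candidate:
  α (8, 15): total = 2446
  β (8, 11): total = 1630
  γ (5, 6): total = 1226
  δ (10, 15): total = 2862
  ε (15, 14): total = 3710
Minimum is at γ with total 1226 blocks.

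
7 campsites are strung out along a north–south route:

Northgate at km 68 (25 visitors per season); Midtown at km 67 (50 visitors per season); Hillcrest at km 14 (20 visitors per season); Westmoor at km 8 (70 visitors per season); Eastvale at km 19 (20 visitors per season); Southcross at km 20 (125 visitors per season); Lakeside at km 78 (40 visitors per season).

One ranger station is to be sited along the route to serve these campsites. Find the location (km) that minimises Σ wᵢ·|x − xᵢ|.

x = 20

For a sum of weighted absolute distances on a line, the optimum is the weighted median (not the mean). Total weight W = 350; half-weight = 175.
Sort by position and accumulate weight:
  km 8 (Westmoor, w=70) → cum 70
  km 14 (Hillcrest, w=20) → cum 90
  km 19 (Eastvale, w=20) → cum 110
  km 20 (Southcross, w=125) → cum 235  ≥ 175 → median here
  km 67 (Midtown, w=50) → cum 285
  km 68 (Northgate, w=25) → cum 310
  km 78 (Lakeside, w=40) → cum 350
Optimal location: km 20.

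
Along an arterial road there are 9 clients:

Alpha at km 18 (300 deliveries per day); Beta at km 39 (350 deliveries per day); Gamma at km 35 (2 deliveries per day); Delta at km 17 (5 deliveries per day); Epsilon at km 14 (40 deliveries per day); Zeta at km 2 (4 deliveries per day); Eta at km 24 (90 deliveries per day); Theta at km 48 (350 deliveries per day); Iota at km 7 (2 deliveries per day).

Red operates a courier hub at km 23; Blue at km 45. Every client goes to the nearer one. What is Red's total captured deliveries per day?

441

The indifferent point is the midpoint (23+45)/2 = 34; clients left of it (closer to Red at 23) go to Red, those right go to Blue.
  Zeta at 2 (w=4) → Red
  Iota at 7 (w=2) → Red
  Epsilon at 14 (w=40) → Red
  Delta at 17 (w=5) → Red
  Alpha at 18 (w=300) → Red
  Eta at 24 (w=90) → Red
  Gamma at 35 (w=2) → Blue
  Beta at 39 (w=350) → Blue
  Theta at 48 (w=350) → Blue
Red captures 441; Blue captures 702.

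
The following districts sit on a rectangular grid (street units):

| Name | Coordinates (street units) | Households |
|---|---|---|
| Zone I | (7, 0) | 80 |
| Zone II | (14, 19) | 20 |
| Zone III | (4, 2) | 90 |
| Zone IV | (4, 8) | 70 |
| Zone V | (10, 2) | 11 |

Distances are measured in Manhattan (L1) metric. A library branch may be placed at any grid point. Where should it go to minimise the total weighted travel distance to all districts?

Manhattan distance separates: Σwᵢ(|x−xᵢ|+|y−yᵢ|) = Σwᵢ|x−xᵢ| + Σwᵢ|y−yᵢ|, so x and y are optimised independently as 1-D weighted medians.
Total weight W = 271; half = 135.5.
x-coordinate, sorted with cumulative weight:
  x=4 (Zone III, w=90) cum 90
  x=4 (Zone IV, w=70) cum 160  ← median
  x=7 (Zone I, w=80) cum 240
  x=10 (Zone V, w=11) cum 251
  x=14 (Zone II, w=20) cum 271
⇒ x* = 4
y-coordinate, sorted with cumulative weight:
  y=0 (Zone I, w=80) cum 80
  y=2 (Zone III, w=90) cum 170  ← median
  y=2 (Zone V, w=11) cum 181
  y=8 (Zone IV, w=70) cum 251
  y=19 (Zone II, w=20) cum 271
⇒ y* = 2

(4, 2)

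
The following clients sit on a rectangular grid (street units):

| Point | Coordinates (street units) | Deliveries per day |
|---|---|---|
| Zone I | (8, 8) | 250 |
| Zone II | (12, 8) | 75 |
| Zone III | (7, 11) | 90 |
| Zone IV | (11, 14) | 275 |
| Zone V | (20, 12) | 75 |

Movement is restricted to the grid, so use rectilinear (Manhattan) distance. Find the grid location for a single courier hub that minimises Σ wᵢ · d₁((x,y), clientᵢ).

Manhattan distance separates: Σwᵢ(|x−xᵢ|+|y−yᵢ|) = Σwᵢ|x−xᵢ| + Σwᵢ|y−yᵢ|, so x and y are optimised independently as 1-D weighted medians.
Total weight W = 765; half = 382.5.
x-coordinate, sorted with cumulative weight:
  x=7 (Zone III, w=90) cum 90
  x=8 (Zone I, w=250) cum 340
  x=11 (Zone IV, w=275) cum 615  ← median
  x=12 (Zone II, w=75) cum 690
  x=20 (Zone V, w=75) cum 765
⇒ x* = 11
y-coordinate, sorted with cumulative weight:
  y=8 (Zone I, w=250) cum 250
  y=8 (Zone II, w=75) cum 325
  y=11 (Zone III, w=90) cum 415  ← median
  y=12 (Zone V, w=75) cum 490
  y=14 (Zone IV, w=275) cum 765
⇒ y* = 11

(11, 11)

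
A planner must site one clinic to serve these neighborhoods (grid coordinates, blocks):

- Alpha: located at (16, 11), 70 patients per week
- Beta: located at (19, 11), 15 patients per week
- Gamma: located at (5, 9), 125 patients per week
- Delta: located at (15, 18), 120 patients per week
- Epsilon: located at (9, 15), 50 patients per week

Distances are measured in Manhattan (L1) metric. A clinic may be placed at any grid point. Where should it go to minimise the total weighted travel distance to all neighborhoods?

Manhattan distance separates: Σwᵢ(|x−xᵢ|+|y−yᵢ|) = Σwᵢ|x−xᵢ| + Σwᵢ|y−yᵢ|, so x and y are optimised independently as 1-D weighted medians.
Total weight W = 380; half = 190.
x-coordinate, sorted with cumulative weight:
  x=5 (Gamma, w=125) cum 125
  x=9 (Epsilon, w=50) cum 175
  x=15 (Delta, w=120) cum 295  ← median
  x=16 (Alpha, w=70) cum 365
  x=19 (Beta, w=15) cum 380
⇒ x* = 15
y-coordinate, sorted with cumulative weight:
  y=9 (Gamma, w=125) cum 125
  y=11 (Alpha, w=70) cum 195  ← median
  y=11 (Beta, w=15) cum 210
  y=15 (Epsilon, w=50) cum 260
  y=18 (Delta, w=120) cum 380
⇒ y* = 11

(15, 11)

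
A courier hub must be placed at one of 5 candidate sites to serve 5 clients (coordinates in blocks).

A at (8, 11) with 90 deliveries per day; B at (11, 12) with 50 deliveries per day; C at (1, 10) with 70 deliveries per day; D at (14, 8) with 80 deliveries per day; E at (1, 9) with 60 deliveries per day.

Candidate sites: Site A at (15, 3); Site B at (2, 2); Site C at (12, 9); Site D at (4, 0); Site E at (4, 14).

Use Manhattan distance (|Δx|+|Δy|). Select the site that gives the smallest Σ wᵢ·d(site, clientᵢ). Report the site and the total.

Site C, total 2480 blocks

Total weighted distance at each candidate:
  Site A (15, 3): total = 5150
  Site B (2, 2): total = 4850
  Site C (12, 9): total = 2480
  Site D (4, 0): total = 5370
  Site E (4, 14): total = 3330
Minimum is at Site C with total 2480 blocks.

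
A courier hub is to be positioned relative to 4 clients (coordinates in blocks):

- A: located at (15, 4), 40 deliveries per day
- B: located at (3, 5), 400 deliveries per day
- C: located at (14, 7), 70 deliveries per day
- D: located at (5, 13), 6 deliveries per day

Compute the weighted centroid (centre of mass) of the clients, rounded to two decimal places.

(5.45, 5.29)

The minimiser of Σwᵢ‖p−pᵢ‖² is the weighted centroid p* = (Σwᵢpᵢ)/(Σwᵢ).
Σwᵢ = 516.
Σwᵢxᵢ = 40·15 + 400·3 + 70·14 + 6·5 = 2810.
Σwᵢyᵢ = 40·4 + 400·5 + 70·7 + 6·13 = 2728.
x* = 2810/516 = 5.45, y* = 2728/516 = 5.29.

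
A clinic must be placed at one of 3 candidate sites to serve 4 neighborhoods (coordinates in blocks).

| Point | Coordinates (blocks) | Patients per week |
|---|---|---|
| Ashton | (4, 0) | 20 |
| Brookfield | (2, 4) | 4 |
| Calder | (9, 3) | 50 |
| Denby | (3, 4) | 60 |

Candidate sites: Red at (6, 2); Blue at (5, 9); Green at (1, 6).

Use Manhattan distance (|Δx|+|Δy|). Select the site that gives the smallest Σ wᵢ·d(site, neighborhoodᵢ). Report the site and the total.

Red, total 604 blocks

Total weighted distance at each candidate:
  Red (6, 2): total = 604
  Blue (5, 9): total = 1152
  Green (1, 6): total = 982
Minimum is at Red with total 604 blocks.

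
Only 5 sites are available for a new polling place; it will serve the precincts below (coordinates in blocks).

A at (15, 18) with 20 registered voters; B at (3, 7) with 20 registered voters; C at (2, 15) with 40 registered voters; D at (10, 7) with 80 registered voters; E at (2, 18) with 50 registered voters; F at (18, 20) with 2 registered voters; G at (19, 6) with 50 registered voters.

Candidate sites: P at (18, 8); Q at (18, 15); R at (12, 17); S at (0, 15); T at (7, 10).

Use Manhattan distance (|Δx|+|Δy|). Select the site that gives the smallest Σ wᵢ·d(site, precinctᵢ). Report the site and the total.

T, total 2832 blocks

Total weighted distance at each candidate:
  P (18, 8): total = 3694
  Q (18, 15): total = 3960
  R (12, 17): total = 3368
  S (0, 15): total = 3796
  T (7, 10): total = 2832
Minimum is at T with total 2832 blocks.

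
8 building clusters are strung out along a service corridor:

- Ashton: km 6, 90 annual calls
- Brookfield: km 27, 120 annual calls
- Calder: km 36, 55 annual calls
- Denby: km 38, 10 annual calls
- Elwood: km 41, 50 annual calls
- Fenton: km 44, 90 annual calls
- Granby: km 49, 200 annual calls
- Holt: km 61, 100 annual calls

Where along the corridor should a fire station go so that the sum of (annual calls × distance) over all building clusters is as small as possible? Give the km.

x = 44

For a sum of weighted absolute distances on a line, the optimum is the weighted median (not the mean). Total weight W = 715; half-weight = 357.5.
Sort by position and accumulate weight:
  km 6 (Ashton, w=90) → cum 90
  km 27 (Brookfield, w=120) → cum 210
  km 36 (Calder, w=55) → cum 265
  km 38 (Denby, w=10) → cum 275
  km 41 (Elwood, w=50) → cum 325
  km 44 (Fenton, w=90) → cum 415  ≥ 357.5 → median here
  km 49 (Granby, w=200) → cum 615
  km 61 (Holt, w=100) → cum 715
Optimal location: km 44.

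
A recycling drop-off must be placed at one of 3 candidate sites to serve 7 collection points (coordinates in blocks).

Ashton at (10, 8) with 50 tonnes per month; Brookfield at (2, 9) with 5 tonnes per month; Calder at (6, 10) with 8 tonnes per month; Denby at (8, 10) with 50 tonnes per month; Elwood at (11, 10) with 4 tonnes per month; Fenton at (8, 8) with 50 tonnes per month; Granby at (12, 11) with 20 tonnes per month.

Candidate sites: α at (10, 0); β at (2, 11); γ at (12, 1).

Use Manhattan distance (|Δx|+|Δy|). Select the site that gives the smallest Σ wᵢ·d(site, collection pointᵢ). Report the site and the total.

β, total 1640 blocks

Total weighted distance at each candidate:
  α (10, 0): total = 2001
  β (2, 11): total = 1640
  γ (12, 1): total = 2100
Minimum is at β with total 1640 blocks.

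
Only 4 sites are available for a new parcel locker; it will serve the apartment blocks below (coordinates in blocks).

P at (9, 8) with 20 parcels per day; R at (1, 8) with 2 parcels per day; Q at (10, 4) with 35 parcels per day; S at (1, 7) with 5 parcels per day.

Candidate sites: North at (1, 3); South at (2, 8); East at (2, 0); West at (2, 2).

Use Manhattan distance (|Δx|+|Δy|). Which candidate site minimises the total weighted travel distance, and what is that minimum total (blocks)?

Total weighted distance at each candidate:
  North (1, 3): total = 640
  South (2, 8): total = 572
  East (2, 0): total = 778
  West (2, 2): total = 654
Minimum is at South with total 572 blocks.

South, total 572 blocks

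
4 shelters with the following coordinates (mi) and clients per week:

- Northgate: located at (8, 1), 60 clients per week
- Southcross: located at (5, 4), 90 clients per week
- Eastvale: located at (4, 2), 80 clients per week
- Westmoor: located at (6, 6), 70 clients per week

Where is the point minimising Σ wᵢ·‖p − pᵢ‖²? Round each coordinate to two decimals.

(5.57, 3.33)

The minimiser of Σwᵢ‖p−pᵢ‖² is the weighted centroid p* = (Σwᵢpᵢ)/(Σwᵢ).
Σwᵢ = 300.
Σwᵢxᵢ = 60·8 + 90·5 + 80·4 + 70·6 = 1670.
Σwᵢyᵢ = 60·1 + 90·4 + 80·2 + 70·6 = 1000.
x* = 1670/300 = 5.57, y* = 1000/300 = 3.33.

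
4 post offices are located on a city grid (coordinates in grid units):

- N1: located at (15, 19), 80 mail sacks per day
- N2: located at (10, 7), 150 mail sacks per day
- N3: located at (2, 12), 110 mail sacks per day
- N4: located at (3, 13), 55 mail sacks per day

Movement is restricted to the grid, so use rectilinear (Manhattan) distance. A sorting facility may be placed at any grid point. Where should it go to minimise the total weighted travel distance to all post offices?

(10, 12)

Manhattan distance separates: Σwᵢ(|x−xᵢ|+|y−yᵢ|) = Σwᵢ|x−xᵢ| + Σwᵢ|y−yᵢ|, so x and y are optimised independently as 1-D weighted medians.
Total weight W = 395; half = 197.5.
x-coordinate, sorted with cumulative weight:
  x=2 (N3, w=110) cum 110
  x=3 (N4, w=55) cum 165
  x=10 (N2, w=150) cum 315  ← median
  x=15 (N1, w=80) cum 395
⇒ x* = 10
y-coordinate, sorted with cumulative weight:
  y=7 (N2, w=150) cum 150
  y=12 (N3, w=110) cum 260  ← median
  y=13 (N4, w=55) cum 315
  y=19 (N1, w=80) cum 395
⇒ y* = 12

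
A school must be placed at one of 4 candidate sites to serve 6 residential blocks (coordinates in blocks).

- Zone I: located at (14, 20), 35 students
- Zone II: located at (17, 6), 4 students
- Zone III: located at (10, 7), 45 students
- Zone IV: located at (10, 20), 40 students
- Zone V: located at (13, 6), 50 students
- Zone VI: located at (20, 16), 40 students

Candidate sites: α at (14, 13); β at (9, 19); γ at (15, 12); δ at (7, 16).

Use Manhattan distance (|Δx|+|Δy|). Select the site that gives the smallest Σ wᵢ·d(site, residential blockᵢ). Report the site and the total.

α, total 1935 blocks

Total weighted distance at each candidate:
  α (14, 13): total = 1935
  β (9, 19): total = 2369
  γ (15, 12): total = 2077
  δ (7, 16): total = 2605
Minimum is at α with total 1935 blocks.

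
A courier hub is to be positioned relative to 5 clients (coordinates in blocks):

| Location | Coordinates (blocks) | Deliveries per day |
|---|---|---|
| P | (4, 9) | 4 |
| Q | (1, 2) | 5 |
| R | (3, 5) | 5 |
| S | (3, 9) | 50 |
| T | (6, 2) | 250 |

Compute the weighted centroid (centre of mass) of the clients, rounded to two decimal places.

(5.37, 3.25)

The minimiser of Σwᵢ‖p−pᵢ‖² is the weighted centroid p* = (Σwᵢpᵢ)/(Σwᵢ).
Σwᵢ = 314.
Σwᵢxᵢ = 4·4 + 5·1 + 5·3 + 50·3 + 250·6 = 1686.
Σwᵢyᵢ = 4·9 + 5·2 + 5·5 + 50·9 + 250·2 = 1021.
x* = 1686/314 = 5.37, y* = 1021/314 = 3.25.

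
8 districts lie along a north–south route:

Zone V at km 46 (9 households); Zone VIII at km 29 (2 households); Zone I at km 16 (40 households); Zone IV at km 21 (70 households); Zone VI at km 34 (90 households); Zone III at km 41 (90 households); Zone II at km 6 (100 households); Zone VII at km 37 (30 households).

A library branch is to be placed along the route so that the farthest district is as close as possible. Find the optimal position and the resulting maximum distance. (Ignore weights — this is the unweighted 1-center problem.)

location 26, max distance 20

The 1-center on a line is the midpoint of the two extreme points: leftmost at 6, rightmost at 46.
Optimal location = (6 + 46)/2 = 26; maximum distance = (46 − 6)/2 = 20.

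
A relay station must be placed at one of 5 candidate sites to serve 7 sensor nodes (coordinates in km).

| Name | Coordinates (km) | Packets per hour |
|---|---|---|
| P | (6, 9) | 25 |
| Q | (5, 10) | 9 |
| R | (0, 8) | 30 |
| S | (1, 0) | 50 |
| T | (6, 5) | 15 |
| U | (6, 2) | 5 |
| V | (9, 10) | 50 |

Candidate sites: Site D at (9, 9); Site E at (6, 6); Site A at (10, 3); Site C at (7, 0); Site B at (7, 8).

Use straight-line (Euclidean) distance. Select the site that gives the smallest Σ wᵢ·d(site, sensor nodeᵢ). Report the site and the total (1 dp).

Total weighted distance at each candidate:
  Site D (9, 9): total = 1148.9
  Site E (6, 6): total = 977.4
  Site A (10, 3): total = 1508.7
  Site C (7, 0): total = 1534.6
  Site B (7, 8): total = 990.1
Minimum is at Site E with total 977.4 km.

Site E, total 977.4 km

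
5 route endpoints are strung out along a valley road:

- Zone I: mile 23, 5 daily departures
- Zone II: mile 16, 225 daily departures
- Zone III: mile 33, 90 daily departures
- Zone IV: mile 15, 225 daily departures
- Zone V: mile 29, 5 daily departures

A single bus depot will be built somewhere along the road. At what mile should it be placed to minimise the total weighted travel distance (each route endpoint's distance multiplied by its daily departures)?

For a sum of weighted absolute distances on a line, the optimum is the weighted median (not the mean). Total weight W = 550; half-weight = 275.
Sort by position and accumulate weight:
  mile 15 (Zone IV, w=225) → cum 225
  mile 16 (Zone II, w=225) → cum 450  ≥ 275 → median here
  mile 23 (Zone I, w=5) → cum 455
  mile 29 (Zone V, w=5) → cum 460
  mile 33 (Zone III, w=90) → cum 550
Optimal location: mile 16.

x = 16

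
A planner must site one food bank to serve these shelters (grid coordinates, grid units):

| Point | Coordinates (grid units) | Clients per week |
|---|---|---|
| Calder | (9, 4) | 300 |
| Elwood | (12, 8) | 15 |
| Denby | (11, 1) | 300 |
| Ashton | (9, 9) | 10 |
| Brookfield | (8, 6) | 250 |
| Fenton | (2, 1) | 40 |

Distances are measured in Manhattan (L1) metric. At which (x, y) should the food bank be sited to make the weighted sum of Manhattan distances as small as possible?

Manhattan distance separates: Σwᵢ(|x−xᵢ|+|y−yᵢ|) = Σwᵢ|x−xᵢ| + Σwᵢ|y−yᵢ|, so x and y are optimised independently as 1-D weighted medians.
Total weight W = 915; half = 457.5.
x-coordinate, sorted with cumulative weight:
  x=2 (Fenton, w=40) cum 40
  x=8 (Brookfield, w=250) cum 290
  x=9 (Calder, w=300) cum 590  ← median
  x=9 (Ashton, w=10) cum 600
  x=11 (Denby, w=300) cum 900
  x=12 (Elwood, w=15) cum 915
⇒ x* = 9
y-coordinate, sorted with cumulative weight:
  y=1 (Denby, w=300) cum 300
  y=1 (Fenton, w=40) cum 340
  y=4 (Calder, w=300) cum 640  ← median
  y=6 (Brookfield, w=250) cum 890
  y=8 (Elwood, w=15) cum 905
  y=9 (Ashton, w=10) cum 915
⇒ y* = 4

(9, 4)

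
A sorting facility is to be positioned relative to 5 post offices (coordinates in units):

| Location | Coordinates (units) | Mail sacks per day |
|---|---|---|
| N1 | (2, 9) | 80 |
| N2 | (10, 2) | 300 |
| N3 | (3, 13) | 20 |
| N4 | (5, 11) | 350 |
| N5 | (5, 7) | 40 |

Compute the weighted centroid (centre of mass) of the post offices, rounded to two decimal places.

(6.54, 7.23)

The minimiser of Σwᵢ‖p−pᵢ‖² is the weighted centroid p* = (Σwᵢpᵢ)/(Σwᵢ).
Σwᵢ = 790.
Σwᵢxᵢ = 80·2 + 300·10 + 20·3 + 350·5 + 40·5 = 5170.
Σwᵢyᵢ = 80·9 + 300·2 + 20·13 + 350·11 + 40·7 = 5710.
x* = 5170/790 = 6.54, y* = 5710/790 = 7.23.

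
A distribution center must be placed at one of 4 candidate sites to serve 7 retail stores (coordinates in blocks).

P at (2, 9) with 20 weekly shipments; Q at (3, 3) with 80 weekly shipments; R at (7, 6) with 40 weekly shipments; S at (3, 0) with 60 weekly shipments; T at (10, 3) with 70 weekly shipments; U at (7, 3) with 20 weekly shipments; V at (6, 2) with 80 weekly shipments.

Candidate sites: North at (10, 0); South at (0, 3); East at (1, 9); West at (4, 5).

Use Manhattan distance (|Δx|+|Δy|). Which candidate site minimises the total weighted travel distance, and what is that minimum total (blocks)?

West, total 1940 blocks

Total weighted distance at each candidate:
  North (10, 0): total = 2730
  South (0, 3): total = 2560
  East (1, 9): total = 3930
  West (4, 5): total = 1940
Minimum is at West with total 1940 blocks.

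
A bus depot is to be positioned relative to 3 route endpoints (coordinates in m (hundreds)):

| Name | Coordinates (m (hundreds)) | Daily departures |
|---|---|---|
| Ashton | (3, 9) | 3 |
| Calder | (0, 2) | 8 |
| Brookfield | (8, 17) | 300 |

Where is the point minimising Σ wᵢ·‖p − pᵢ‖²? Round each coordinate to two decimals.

(7.75, 16.54)

The minimiser of Σwᵢ‖p−pᵢ‖² is the weighted centroid p* = (Σwᵢpᵢ)/(Σwᵢ).
Σwᵢ = 311.
Σwᵢxᵢ = 3·3 + 8·0 + 300·8 = 2409.
Σwᵢyᵢ = 3·9 + 8·2 + 300·17 = 5143.
x* = 2409/311 = 7.75, y* = 5143/311 = 16.54.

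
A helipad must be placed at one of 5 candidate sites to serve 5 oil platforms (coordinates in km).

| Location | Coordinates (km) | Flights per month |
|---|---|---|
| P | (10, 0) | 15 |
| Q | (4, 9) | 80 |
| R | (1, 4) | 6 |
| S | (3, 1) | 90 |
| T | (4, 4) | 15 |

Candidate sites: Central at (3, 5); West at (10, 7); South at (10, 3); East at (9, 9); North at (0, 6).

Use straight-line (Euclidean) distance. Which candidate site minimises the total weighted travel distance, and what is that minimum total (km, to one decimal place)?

Central, total 853.5 km

Total weighted distance at each candidate:
  Central (3, 5): total = 853.5
  West (10, 7): total = 1598.3
  South (10, 3): total = 1524.6
  East (9, 9): total = 1598.5
  North (0, 6): total = 1180.2
Minimum is at Central with total 853.5 km.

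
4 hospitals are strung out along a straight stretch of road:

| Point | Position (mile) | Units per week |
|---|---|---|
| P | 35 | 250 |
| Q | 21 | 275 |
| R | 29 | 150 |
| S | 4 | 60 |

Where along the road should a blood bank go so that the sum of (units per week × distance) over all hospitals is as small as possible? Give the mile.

For a sum of weighted absolute distances on a line, the optimum is the weighted median (not the mean). Total weight W = 735; half-weight = 367.5.
Sort by position and accumulate weight:
  mile 4 (S, w=60) → cum 60
  mile 21 (Q, w=275) → cum 335
  mile 29 (R, w=150) → cum 485  ≥ 367.5 → median here
  mile 35 (P, w=250) → cum 735
Optimal location: mile 29.

x = 29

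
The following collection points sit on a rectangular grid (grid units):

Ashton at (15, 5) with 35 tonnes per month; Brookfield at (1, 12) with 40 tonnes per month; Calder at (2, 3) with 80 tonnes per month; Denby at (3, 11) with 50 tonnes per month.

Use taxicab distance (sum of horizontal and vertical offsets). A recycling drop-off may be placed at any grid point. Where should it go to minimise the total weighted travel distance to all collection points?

Manhattan distance separates: Σwᵢ(|x−xᵢ|+|y−yᵢ|) = Σwᵢ|x−xᵢ| + Σwᵢ|y−yᵢ|, so x and y are optimised independently as 1-D weighted medians.
Total weight W = 205; half = 102.5.
x-coordinate, sorted with cumulative weight:
  x=1 (Brookfield, w=40) cum 40
  x=2 (Calder, w=80) cum 120  ← median
  x=3 (Denby, w=50) cum 170
  x=15 (Ashton, w=35) cum 205
⇒ x* = 2
y-coordinate, sorted with cumulative weight:
  y=3 (Calder, w=80) cum 80
  y=5 (Ashton, w=35) cum 115  ← median
  y=11 (Denby, w=50) cum 165
  y=12 (Brookfield, w=40) cum 205
⇒ y* = 5

(2, 5)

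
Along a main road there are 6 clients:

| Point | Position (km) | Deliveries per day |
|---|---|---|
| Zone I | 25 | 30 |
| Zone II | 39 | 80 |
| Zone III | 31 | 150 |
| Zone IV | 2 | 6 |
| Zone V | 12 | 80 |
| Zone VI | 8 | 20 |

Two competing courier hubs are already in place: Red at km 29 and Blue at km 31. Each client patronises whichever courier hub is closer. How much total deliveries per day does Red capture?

The indifferent point is the midpoint (29+31)/2 = 30; clients left of it (closer to Red at 29) go to Red, those right go to Blue.
  Zone IV at 2 (w=6) → Red
  Zone VI at 8 (w=20) → Red
  Zone V at 12 (w=80) → Red
  Zone I at 25 (w=30) → Red
  Zone III at 31 (w=150) → Blue
  Zone II at 39 (w=80) → Blue
Red captures 136; Blue captures 230.

136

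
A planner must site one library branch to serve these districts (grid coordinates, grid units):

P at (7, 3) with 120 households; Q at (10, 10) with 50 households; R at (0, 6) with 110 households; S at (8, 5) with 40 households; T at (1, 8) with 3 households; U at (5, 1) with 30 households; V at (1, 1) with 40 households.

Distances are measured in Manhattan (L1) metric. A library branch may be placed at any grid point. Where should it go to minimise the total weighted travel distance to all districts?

(7, 5)

Manhattan distance separates: Σwᵢ(|x−xᵢ|+|y−yᵢ|) = Σwᵢ|x−xᵢ| + Σwᵢ|y−yᵢ|, so x and y are optimised independently as 1-D weighted medians.
Total weight W = 393; half = 196.5.
x-coordinate, sorted with cumulative weight:
  x=0 (R, w=110) cum 110
  x=1 (T, w=3) cum 113
  x=1 (V, w=40) cum 153
  x=5 (U, w=30) cum 183
  x=7 (P, w=120) cum 303  ← median
  x=8 (S, w=40) cum 343
  x=10 (Q, w=50) cum 393
⇒ x* = 7
y-coordinate, sorted with cumulative weight:
  y=1 (U, w=30) cum 30
  y=1 (V, w=40) cum 70
  y=3 (P, w=120) cum 190
  y=5 (S, w=40) cum 230  ← median
  y=6 (R, w=110) cum 340
  y=8 (T, w=3) cum 343
  y=10 (Q, w=50) cum 393
⇒ y* = 5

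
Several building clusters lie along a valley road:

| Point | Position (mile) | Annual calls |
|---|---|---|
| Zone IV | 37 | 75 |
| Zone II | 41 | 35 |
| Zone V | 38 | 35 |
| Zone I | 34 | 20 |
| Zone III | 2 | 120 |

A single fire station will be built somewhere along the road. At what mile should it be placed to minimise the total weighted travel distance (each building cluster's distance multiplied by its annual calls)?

x = 37

For a sum of weighted absolute distances on a line, the optimum is the weighted median (not the mean). Total weight W = 285; half-weight = 142.5.
Sort by position and accumulate weight:
  mile 2 (Zone III, w=120) → cum 120
  mile 34 (Zone I, w=20) → cum 140
  mile 37 (Zone IV, w=75) → cum 215  ≥ 142.5 → median here
  mile 38 (Zone V, w=35) → cum 250
  mile 41 (Zone II, w=35) → cum 285
Optimal location: mile 37.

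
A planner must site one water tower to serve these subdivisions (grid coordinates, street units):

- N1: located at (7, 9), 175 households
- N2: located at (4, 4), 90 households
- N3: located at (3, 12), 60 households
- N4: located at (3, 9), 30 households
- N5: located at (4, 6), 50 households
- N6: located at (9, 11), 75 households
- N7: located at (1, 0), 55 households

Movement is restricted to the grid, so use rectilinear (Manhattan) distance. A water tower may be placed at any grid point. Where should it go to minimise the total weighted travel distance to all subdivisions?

Manhattan distance separates: Σwᵢ(|x−xᵢ|+|y−yᵢ|) = Σwᵢ|x−xᵢ| + Σwᵢ|y−yᵢ|, so x and y are optimised independently as 1-D weighted medians.
Total weight W = 535; half = 267.5.
x-coordinate, sorted with cumulative weight:
  x=1 (N7, w=55) cum 55
  x=3 (N3, w=60) cum 115
  x=3 (N4, w=30) cum 145
  x=4 (N2, w=90) cum 235
  x=4 (N5, w=50) cum 285  ← median
  x=7 (N1, w=175) cum 460
  x=9 (N6, w=75) cum 535
⇒ x* = 4
y-coordinate, sorted with cumulative weight:
  y=0 (N7, w=55) cum 55
  y=4 (N2, w=90) cum 145
  y=6 (N5, w=50) cum 195
  y=9 (N1, w=175) cum 370  ← median
  y=9 (N4, w=30) cum 400
  y=11 (N6, w=75) cum 475
  y=12 (N3, w=60) cum 535
⇒ y* = 9

(4, 9)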